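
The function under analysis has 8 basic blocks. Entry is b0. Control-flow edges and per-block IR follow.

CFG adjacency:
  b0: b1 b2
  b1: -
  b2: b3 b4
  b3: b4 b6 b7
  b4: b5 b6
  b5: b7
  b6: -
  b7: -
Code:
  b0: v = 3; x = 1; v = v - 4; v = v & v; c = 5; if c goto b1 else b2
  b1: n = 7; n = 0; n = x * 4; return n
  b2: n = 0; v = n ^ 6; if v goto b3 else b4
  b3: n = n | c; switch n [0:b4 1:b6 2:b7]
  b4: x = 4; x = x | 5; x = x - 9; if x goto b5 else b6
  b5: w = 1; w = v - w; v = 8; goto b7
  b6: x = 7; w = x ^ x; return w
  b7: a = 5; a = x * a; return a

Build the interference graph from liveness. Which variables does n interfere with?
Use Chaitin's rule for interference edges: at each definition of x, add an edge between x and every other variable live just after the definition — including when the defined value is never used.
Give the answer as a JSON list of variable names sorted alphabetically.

Answer: ["c", "v", "x"]

Analysis:
Per-block:
  b0: {c,v,x} / ∅
  b1: {n} / {x}
  b2: {n,v} / ∅
  b3: {n} / {c,n}
  b4: {x} / ∅
  b5: {v,w} / {v}
  b6: {w,x} / ∅
  b7: {a} / {x}

Live sets:
  b0 li=∅ lo={c,x}
  b1 li={x} lo=∅
  b2 li={c,x} lo={c,n,v,x}
  b3 li={c,n,v,x} lo={v,x}
  b4 li={v} lo={v,x}
  b5 li={v,x} lo={x}
  b6 li=∅ lo=∅
  b7 li={x} lo=∅

Interfere edges:
  a↔{x}
  c↔{n,v,x}
  n↔{c,v,x}
  v↔{c,n,w,x}
  w↔{v,x}
  x↔{a,c,n,v,w}

N(n) = ["c", "v", "x"]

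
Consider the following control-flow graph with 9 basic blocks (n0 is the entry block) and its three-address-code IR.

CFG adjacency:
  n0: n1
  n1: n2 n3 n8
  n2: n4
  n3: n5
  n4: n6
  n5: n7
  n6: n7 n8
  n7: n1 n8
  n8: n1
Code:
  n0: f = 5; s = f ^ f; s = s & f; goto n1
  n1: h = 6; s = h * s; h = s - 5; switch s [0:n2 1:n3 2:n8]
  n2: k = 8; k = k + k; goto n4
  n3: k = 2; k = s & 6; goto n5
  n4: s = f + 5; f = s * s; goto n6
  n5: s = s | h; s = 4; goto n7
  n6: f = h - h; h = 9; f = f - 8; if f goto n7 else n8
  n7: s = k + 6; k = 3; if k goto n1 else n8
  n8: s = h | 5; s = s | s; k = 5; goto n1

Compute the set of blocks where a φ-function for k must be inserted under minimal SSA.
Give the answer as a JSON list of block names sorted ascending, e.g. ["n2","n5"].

Answer: ["n1", "n7", "n8"]

Working:
idom tree: n1←n0 n2←n1 n3←n1 n4←n2 n5←n3 n6←n4 n7←n1 n8←n1
Dom∩ at merges:
  n1: preds {n0,n7,n8}: {n0} ∩ {n0,n1,n7} ∩ {n0,n1,n8} = {n0}; idom=n0
  n7: preds {n5,n6}: {n0,n1,n3,n5} ∩ {n0,n1,n2,n4,n6} = {n0,n1}; idom=n1
  n8: preds {n1,n6,n7}: {n0,n1} ∩ {n0,n1,n2,n4,n6} ∩ {n0,n1,n7} = {n0,n1}; idom=n1

DF walk-up:
  n1←n0: walk · to n0
  n1←n7: walk n7→n1 to n0
  n1←n8: walk n8→n1 to n0
  n7←n5: walk n5→n3 to n1
  n7←n6: walk n6→n4→n2 to n1
  n8←n1: walk · to n1
  n8←n6: walk n6→n4→n2 to n1
  n8←n7: walk n7 to n1
  n0 → ∅
  n1 → {n1}
  n2 → {n7,n8}
  n3 → {n7}
  n4 → {n7,n8}
  n5 → {n7}
  n6 → {n7,n8}
  n7 → {n1,n8}
  n8 → {n1}

φ for k: defs {n2,n3,n7,n8}
  DF⁺ = {n1,n7,n8}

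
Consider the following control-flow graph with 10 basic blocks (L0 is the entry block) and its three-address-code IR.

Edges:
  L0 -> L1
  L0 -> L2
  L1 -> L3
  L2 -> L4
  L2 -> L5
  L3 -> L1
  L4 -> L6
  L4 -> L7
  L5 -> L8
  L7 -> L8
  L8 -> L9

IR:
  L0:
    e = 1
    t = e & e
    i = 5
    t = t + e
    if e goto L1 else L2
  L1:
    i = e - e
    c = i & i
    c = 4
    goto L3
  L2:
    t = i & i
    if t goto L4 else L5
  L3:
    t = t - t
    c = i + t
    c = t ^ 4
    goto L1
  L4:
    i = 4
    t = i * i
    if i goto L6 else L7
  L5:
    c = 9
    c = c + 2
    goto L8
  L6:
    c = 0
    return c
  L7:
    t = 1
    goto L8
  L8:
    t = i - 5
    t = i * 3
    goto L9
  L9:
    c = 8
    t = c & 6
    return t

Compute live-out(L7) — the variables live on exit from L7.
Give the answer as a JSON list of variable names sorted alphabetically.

Answer: ["i"]

Derivation:
def/use:
  L0: {e,i,t} / ∅
  L1: {c,i} / {e}
  L2: {t} / {i}
  L3: {c,t} / {i,t}
  L4: {i,t} / ∅
  L5: {c} / ∅
  L6: {c} / ∅
  L7: {t} / ∅
  L8: {t} / {i}
  L9: {c,t} / ∅

Backward fixpoint:
  L0 li=∅ lo={e,i,t}
  L1 li={e,t} lo={e,i,t}
  L2 li={i} lo={i}
  L3 li={e,i,t} lo={e,t}
  L4 li=∅ lo={i}
  L5 li={i} lo={i}
  L6 li=∅ lo=∅
  L7 li={i} lo={i}
  L8 li={i} lo=∅
  L9 li=∅ lo=∅

live-out(L7) = ["i"]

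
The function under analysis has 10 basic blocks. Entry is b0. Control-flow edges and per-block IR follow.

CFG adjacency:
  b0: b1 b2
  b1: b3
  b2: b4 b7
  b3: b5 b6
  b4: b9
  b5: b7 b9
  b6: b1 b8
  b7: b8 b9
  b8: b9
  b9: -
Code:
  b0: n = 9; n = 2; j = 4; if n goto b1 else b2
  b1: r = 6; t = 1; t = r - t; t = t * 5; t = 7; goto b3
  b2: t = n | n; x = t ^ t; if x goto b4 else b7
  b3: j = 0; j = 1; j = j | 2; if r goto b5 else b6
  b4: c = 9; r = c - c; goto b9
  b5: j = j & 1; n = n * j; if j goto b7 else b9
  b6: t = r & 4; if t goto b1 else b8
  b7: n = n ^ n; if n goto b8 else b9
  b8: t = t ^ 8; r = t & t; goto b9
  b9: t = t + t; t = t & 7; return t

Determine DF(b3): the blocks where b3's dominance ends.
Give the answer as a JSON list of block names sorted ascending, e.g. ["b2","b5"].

Answer: ["b1", "b7", "b8", "b9"]

Working:
idom tree: b1←b0 b2←b0 b3←b1 b4←b2 b5←b3 b6←b3 b7←b0 b8←b0 b9←b0
Dom at joins:
  b1: preds {b0,b6}: {b0} ∩ {b0,b1,b3,b6} = {b0}; idom=b0
  b7: preds {b2,b5}: {b0,b2} ∩ {b0,b1,b3,b5} = {b0}; idom=b0
  b8: preds {b6,b7}: {b0,b1,b3,b6} ∩ {b0,b7} = {b0}; idom=b0
  b9: preds {b4,b5,b7,b8}: {b0,b2,b4} ∩ {b0,b1,b3,b5} ∩ {b0,b7} ∩ {b0,b8} = {b0}; idom=b0

DF walk-up:
  join b1 pred b0: · stop@b0
  join b1 pred b6: b6→b3→b1 stop@b0
  join b7 pred b2: b2 stop@b0
  join b7 pred b5: b5→b3→b1 stop@b0
  join b8 pred b6: b6→b3→b1 stop@b0
  join b8 pred b7: b7 stop@b0
  join b9 pred b4: b4→b2 stop@b0
  join b9 pred b5: b5→b3→b1 stop@b0
  join b9 pred b7: b7 stop@b0
  join b9 pred b8: b8 stop@b0
  DF(b0)=∅
  DF(b1)={b1,b7,b8,b9}
  DF(b2)={b7,b9}
  DF(b3)={b1,b7,b8,b9}
  DF(b4)={b9}
  DF(b5)={b7,b9}
  DF(b6)={b1,b8}
  DF(b7)={b8,b9}
  DF(b8)={b9}
  DF(b9)=∅

DF(b3) = ["b1", "b7", "b8", "b9"]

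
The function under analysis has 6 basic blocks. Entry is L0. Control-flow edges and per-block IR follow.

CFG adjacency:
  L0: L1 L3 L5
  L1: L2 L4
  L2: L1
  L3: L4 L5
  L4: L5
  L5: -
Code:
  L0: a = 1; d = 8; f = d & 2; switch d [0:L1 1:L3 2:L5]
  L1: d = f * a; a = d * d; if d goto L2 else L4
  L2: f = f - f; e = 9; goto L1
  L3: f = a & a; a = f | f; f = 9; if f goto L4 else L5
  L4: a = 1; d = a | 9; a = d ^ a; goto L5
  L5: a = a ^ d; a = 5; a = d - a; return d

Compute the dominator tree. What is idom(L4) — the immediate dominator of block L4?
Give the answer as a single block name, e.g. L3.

Answer: L0

Derivation:
idom tree: L1←L0 L2←L1 L3←L0 L4←L0 L5←L0
Dom∩ at merges:
  L1: preds {L0,L2}: {L0} ∩ {L0,L1,L2} = {L0}; idom=L0
  L4: preds {L1,L3}: {L0,L1} ∩ {L0,L3} = {L0}; idom=L0
  L5: preds {L0,L3,L4}: {L0} ∩ {L0,L3} ∩ {L0,L4} = {L0}; idom=L0

idom(L4) = L0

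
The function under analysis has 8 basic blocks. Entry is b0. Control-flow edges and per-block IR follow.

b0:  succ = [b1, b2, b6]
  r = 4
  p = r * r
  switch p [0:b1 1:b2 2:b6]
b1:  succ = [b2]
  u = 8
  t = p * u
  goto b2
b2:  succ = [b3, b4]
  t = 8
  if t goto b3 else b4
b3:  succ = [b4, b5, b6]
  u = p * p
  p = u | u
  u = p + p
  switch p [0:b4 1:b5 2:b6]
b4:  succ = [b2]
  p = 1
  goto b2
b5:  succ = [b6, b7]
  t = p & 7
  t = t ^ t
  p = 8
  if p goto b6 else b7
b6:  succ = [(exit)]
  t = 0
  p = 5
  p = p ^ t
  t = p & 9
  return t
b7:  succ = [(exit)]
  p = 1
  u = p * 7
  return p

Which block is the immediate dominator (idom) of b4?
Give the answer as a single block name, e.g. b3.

idom tree: b1←b0 b2←b0 b3←b2 b4←b2 b5←b3 b6←b0 b7←b5
Dom∩ at merges:
  b2: preds {b0,b1,b4}: {b0} ∩ {b0,b1} ∩ {b0,b2,b4} = {b0}; idom=b0
  b4: preds {b2,b3}: {b0,b2} ∩ {b0,b2,b3} = {b0,b2}; idom=b2
  b6: preds {b0,b3,b5}: {b0} ∩ {b0,b2,b3} ∩ {b0,b2,b3,b5} = {b0}; idom=b0

idom(b4) = b2

Answer: b2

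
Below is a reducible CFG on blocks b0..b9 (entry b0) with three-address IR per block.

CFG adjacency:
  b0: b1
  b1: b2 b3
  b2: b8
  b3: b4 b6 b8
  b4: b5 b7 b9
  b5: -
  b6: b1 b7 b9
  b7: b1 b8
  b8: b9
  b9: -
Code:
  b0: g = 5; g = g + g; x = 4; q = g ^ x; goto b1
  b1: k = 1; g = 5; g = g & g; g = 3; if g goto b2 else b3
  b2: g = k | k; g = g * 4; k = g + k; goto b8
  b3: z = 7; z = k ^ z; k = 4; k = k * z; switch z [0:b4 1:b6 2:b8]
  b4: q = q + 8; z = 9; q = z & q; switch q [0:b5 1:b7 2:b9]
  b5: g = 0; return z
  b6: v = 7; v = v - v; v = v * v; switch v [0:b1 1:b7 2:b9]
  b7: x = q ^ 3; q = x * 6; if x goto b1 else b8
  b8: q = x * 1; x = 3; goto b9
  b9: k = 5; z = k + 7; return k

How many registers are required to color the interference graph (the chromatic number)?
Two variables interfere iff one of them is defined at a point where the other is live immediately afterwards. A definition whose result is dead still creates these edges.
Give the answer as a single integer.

Answer: 5

Derivation:
Per-block:
  b0: {g,q,x} / ∅
  b1: {g,k} / ∅
  b2: {g,k} / {k}
  b3: {k,z} / {k}
  b4: {q,z} / {q}
  b5: {g} / {z}
  b6: {v} / ∅
  b7: {q,x} / {q}
  b8: {q,x} / {x}
  b9: {k,z} / ∅

Backward fixpoint:
  live b0: ∅→{q,x}
  live b1: {q,x}→{k,q,x}
  live b2: {k,x}→{x}
  live b3: {k,q,x}→{q,x}
  live b4: {q}→{q,z}
  live b5: {z}→∅
  live b6: {q,x}→{q,x}
  live b7: {q}→{q,x}
  live b8: {x}→∅
  live b9: ∅→∅

Conflict graph:
  g — {k,q,x,z}
  k — {g,q,x,z}
  q — {g,k,v,x,z}
  v — {q,x}
  x — {g,k,q,v,z}
  z — {g,k,q,x}

Registers:
  lower bound: {g,k,q,x,z} mutually conflict ⇒ χ ≥ 5
  assign g→r2 k→r3 q→r0 v→r2 x→r1 z→r4 — no edge inside a register ⇒ χ ≤ 5
  χ = 5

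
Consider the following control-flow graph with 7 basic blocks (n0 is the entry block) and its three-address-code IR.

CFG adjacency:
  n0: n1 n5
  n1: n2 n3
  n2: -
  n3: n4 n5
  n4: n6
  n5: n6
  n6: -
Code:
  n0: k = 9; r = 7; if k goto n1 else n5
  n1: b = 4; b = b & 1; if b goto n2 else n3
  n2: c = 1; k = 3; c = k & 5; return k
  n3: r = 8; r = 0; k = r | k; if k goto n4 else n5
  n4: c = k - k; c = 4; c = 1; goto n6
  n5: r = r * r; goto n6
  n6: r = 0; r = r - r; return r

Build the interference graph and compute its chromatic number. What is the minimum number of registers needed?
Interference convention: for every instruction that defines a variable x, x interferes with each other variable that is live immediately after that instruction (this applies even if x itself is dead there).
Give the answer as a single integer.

Answer: 2

Derivation:
Per-block:
  n0: {k,r} / ∅
  n1: {b} / ∅
  n2: {c,k} / ∅
  n3: {k,r} / {k}
  n4: {c} / {k}
  n5: {r} / {r}
  n6: {r} / ∅

Live sets:
  n0 li=∅ lo={k,r}
  n1 li={k} lo={k}
  n2 li=∅ lo=∅
  n3 li={k} lo={k,r}
  n4 li={k} lo=∅
  n5 li={r} lo=∅
  n6 li=∅ lo=∅

Interfere edges:
  b↔{k}
  c↔{k}
  k↔{b,c,r}
  r↔{k}

Registers:
  {b,k} pairwise interfere (2-clique) ⇒ χ ≥ 2
  2-colouring: r0={k}  r1={b,c,r}
  χ = 2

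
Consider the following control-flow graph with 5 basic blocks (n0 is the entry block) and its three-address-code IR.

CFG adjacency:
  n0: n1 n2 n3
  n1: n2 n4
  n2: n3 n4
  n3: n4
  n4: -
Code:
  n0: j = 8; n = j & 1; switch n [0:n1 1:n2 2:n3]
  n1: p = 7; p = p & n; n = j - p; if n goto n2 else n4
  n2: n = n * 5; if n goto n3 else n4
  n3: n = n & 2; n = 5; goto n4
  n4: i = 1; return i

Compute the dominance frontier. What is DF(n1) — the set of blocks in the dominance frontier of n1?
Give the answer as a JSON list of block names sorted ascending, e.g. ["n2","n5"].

Answer: ["n2", "n4"]

Analysis:
idom tree: n1←n0 n2←n0 n3←n0 n4←n0
Join-block Dom:
  n2: preds {n0,n1}: {n0} ∩ {n0,n1} = {n0}; idom=n0
  n3: preds {n0,n2}: {n0} ∩ {n0,n2} = {n0}; idom=n0
  n4: preds {n1,n2,n3}: {n0,n1} ∩ {n0,n2} ∩ {n0,n3} = {n0}; idom=n0

Frontier:
  n2←n0: walk · to n0
  n2←n1: walk n1 to n0
  n3←n0: walk · to n0
  n3←n2: walk n2 to n0
  n4←n1: walk n1 to n0
  n4←n2: walk n2 to n0
  n4←n3: walk n3 to n0
  n0 → ∅
  n1 → {n2,n4}
  n2 → {n3,n4}
  n3 → {n4}
  n4 → ∅

DF(n1) = ["n2", "n4"]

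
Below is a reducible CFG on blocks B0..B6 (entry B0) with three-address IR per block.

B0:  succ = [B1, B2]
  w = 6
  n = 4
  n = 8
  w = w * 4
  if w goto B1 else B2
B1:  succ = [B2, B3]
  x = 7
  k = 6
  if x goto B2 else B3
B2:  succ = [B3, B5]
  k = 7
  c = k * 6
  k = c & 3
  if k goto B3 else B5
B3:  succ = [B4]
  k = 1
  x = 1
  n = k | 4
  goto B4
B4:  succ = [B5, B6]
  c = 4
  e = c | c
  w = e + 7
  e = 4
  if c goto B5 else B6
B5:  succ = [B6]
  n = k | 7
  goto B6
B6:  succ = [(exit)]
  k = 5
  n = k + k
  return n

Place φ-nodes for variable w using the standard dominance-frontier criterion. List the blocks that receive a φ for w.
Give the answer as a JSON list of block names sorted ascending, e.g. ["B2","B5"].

idom tree: B1←B0 B2←B0 B3←B0 B4←B3 B5←B0 B6←B0
Dom at joins:
  B2: preds {B0,B1}: {B0} ∩ {B0,B1} = {B0}; idom=B0
  B3: preds {B1,B2}: {B0,B1} ∩ {B0,B2} = {B0}; idom=B0
  B5: preds {B2,B4}: {B0,B2} ∩ {B0,B3,B4} = {B0}; idom=B0
  B6: preds {B4,B5}: {B0,B3,B4} ∩ {B0,B5} = {B0}; idom=B0

DF walk-up:
  join B2 pred B0: · stop@B0
  join B2 pred B1: B1 stop@B0
  join B3 pred B1: B1 stop@B0
  join B3 pred B2: B2 stop@B0
  join B5 pred B2: B2 stop@B0
  join B5 pred B4: B4→B3 stop@B0
  join B6 pred B4: B4→B3 stop@B0
  join B6 pred B5: B5 stop@B0
  B0: DF=∅
  B1: DF={B2,B3}
  B2: DF={B3,B5}
  B3: DF={B5,B6}
  B4: DF={B5,B6}
  B5: DF={B6}
  B6: DF=∅

φ for w: defs {B0,B4}
  DF⁺ = {B5,B6}

Answer: ["B5", "B6"]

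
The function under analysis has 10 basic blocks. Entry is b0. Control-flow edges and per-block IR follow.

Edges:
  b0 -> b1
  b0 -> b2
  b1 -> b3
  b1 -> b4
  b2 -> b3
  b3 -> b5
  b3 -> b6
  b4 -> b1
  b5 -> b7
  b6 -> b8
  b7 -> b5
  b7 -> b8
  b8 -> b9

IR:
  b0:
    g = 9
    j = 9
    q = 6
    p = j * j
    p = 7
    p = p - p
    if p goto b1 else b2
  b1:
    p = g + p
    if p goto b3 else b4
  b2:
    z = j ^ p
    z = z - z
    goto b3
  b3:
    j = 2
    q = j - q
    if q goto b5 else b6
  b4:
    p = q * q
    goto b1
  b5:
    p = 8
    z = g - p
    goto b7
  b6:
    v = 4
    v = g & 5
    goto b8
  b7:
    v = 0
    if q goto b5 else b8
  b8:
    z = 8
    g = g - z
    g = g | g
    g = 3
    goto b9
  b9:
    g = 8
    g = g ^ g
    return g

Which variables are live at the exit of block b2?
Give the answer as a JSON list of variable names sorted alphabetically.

Answer: ["g", "q"]

Analysis:
Block summaries:
  b0: def={g,j,p,q} ue=∅
  b1: def={p} ue={g,p}
  b2: def={z} ue={j,p}
  b3: def={j,q} ue={q}
  b4: def={p} ue={q}
  b5: def={p,z} ue={g}
  b6: def={v} ue={g}
  b7: def={v} ue={q}
  b8: def={g,z} ue={g}
  b9: def={g} ue=∅

Live sets:
  b0: in=∅ out={g,j,p,q}
  b1: in={g,p,q} out={g,q}
  b2: in={g,j,p,q} out={g,q}
  b3: in={g,q} out={g,q}
  b4: in={g,q} out={g,p,q}
  b5: in={g,q} out={g,q}
  b6: in={g} out={g}
  b7: in={g,q} out={g,q}
  b8: in={g} out=∅
  b9: in=∅ out=∅

live-out(b2) = ["g", "q"]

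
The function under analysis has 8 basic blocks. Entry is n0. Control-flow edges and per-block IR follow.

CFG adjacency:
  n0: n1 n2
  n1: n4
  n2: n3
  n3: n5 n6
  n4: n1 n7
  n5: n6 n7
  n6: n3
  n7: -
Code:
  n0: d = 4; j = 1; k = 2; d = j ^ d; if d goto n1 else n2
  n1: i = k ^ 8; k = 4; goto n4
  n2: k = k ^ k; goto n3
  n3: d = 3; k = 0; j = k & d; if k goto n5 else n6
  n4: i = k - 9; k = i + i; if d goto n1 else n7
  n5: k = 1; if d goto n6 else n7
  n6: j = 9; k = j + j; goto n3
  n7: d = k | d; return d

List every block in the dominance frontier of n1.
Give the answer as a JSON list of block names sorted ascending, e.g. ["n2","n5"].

Answer: ["n1", "n7"]

Analysis:
idom tree: n1←n0 n2←n0 n3←n2 n4←n1 n5←n3 n6←n3 n7←n0
Join-block Dom:
  n1: preds {n0,n4}: {n0} ∩ {n0,n1,n4} = {n0}; idom=n0
  n3: preds {n2,n6}: {n0,n2} ∩ {n0,n2,n3,n6} = {n0,n2}; idom=n2
  n6: preds {n3,n5}: {n0,n2,n3} ∩ {n0,n2,n3,n5} = {n0,n2,n3}; idom=n3
  n7: preds {n4,n5}: {n0,n1,n4} ∩ {n0,n2,n3,n5} = {n0}; idom=n0

DF walk-up:
  n1←n0: walk · to n0
  n1←n4: walk n4→n1 to n0
  n3←n2: walk · to n2
  n3←n6: walk n6→n3 to n2
  n6←n3: walk · to n3
  n6←n5: walk n5 to n3
  n7←n4: walk n4→n1 to n0
  n7←n5: walk n5→n3→n2 to n0
  DF(n0)=∅
  DF(n1)={n1,n7}
  DF(n2)={n7}
  DF(n3)={n3,n7}
  DF(n4)={n1,n7}
  DF(n5)={n6,n7}
  DF(n6)={n3}
  DF(n7)=∅

DF(n1) = ["n1", "n7"]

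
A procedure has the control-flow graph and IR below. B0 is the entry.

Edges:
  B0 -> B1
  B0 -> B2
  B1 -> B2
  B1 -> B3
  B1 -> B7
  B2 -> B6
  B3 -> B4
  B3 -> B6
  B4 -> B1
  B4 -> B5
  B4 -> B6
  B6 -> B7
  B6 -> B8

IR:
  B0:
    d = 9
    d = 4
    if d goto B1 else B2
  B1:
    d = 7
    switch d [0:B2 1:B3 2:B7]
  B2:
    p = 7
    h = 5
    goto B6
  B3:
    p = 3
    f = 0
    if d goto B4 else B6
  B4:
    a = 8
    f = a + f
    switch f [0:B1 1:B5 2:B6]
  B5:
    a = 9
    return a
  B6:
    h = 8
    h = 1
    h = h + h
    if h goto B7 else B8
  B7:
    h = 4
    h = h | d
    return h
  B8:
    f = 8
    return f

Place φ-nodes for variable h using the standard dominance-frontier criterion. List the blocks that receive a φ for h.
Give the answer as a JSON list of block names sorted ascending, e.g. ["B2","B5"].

Answer: ["B6", "B7"]

Working:
idom tree: B1←B0 B2←B0 B3←B1 B4←B3 B5←B4 B6←B0 B7←B0 B8←B6
Dom at joins:
  B1: preds {B0,B4}: {B0} ∩ {B0,B1,B3,B4} = {B0}; idom=B0
  B2: preds {B0,B1}: {B0} ∩ {B0,B1} = {B0}; idom=B0
  B6: preds {B2,B3,B4}: {B0,B2} ∩ {B0,B1,B3} ∩ {B0,B1,B3,B4} = {B0}; idom=B0
  B7: preds {B1,B6}: {B0,B1} ∩ {B0,B6} = {B0}; idom=B0

Frontier:
  B1←B0: walk · to B0
  B1←B4: walk B4→B3→B1 to B0
  B2←B0: walk · to B0
  B2←B1: walk B1 to B0
  B6←B2: walk B2 to B0
  B6←B3: walk B3→B1 to B0
  B6←B4: walk B4→B3→B1 to B0
  B7←B1: walk B1 to B0
  B7←B6: walk B6 to B0
  DF(B0)=∅
  DF(B1)={B1,B2,B6,B7}
  DF(B2)={B6}
  DF(B3)={B1,B6}
  DF(B4)={B1,B6}
  DF(B5)=∅
  DF(B6)={B7}
  DF(B7)=∅
  DF(B8)=∅

φ for h: defs {B2,B6,B7}
  DF⁺ = {B6,B7}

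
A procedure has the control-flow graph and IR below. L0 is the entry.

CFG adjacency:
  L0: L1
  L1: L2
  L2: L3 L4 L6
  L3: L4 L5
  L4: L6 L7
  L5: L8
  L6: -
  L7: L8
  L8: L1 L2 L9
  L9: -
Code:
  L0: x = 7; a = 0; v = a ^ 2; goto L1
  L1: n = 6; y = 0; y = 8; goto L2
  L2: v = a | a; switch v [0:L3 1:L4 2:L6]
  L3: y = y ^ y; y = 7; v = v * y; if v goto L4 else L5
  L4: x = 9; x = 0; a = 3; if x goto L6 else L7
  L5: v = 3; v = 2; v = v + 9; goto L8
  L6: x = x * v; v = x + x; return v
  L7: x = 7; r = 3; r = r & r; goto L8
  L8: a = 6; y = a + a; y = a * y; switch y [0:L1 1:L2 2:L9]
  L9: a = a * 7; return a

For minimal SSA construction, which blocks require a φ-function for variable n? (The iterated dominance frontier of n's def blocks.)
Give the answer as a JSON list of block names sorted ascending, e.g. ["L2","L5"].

idom tree: L1←L0 L2←L1 L3←L2 L4←L2 L5←L3 L6←L2 L7←L4 L8←L2 L9←L8
Join-block Dom:
  L1: preds {L0,L8}: {L0} ∩ {L0,L1,L2,L8} = {L0}; idom=L0
  L2: preds {L1,L8}: {L0,L1} ∩ {L0,L1,L2,L8} = {L0,L1}; idom=L1
  L4: preds {L2,L3}: {L0,L1,L2} ∩ {L0,L1,L2,L3} = {L0,L1,L2}; idom=L2
  L6: preds {L2,L4}: {L0,L1,L2} ∩ {L0,L1,L2,L4} = {L0,L1,L2}; idom=L2
  L8: preds {L5,L7}: {L0,L1,L2,L3,L5} ∩ {L0,L1,L2,L4,L7} = {L0,L1,L2}; idom=L2

Frontier:
  join L1 pred L0: · stop@L0
  join L1 pred L8: L8→L2→L1 stop@L0
  join L2 pred L1: · stop@L1
  join L2 pred L8: L8→L2 stop@L1
  join L4 pred L2: · stop@L2
  join L4 pred L3: L3 stop@L2
  join L6 pred L2: · stop@L2
  join L6 pred L4: L4 stop@L2
  join L8 pred L5: L5→L3 stop@L2
  join L8 pred L7: L7→L4 stop@L2
  L0: DF=∅
  L1: DF={L1}
  L2: DF={L1,L2}
  L3: DF={L4,L8}
  L4: DF={L6,L8}
  L5: DF={L8}
  L6: DF=∅
  L7: DF={L8}
  L8: DF={L1,L2}
  L9: DF=∅

φ for n: defs {L1}
  DF⁺ = {L1}

Answer: ["L1"]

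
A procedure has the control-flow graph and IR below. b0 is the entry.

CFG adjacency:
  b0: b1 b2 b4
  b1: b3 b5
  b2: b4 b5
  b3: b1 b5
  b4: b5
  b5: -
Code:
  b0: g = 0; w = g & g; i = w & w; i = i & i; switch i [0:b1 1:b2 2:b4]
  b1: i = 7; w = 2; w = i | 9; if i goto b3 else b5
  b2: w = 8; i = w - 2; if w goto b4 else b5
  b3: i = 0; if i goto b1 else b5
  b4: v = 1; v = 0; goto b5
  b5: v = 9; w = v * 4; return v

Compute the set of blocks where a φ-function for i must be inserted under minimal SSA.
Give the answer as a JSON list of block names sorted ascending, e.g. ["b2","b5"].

Answer: ["b1", "b4", "b5"]

Derivation:
idom tree: b1←b0 b2←b0 b3←b1 b4←b0 b5←b0
Dom∩ at merges:
  b1: preds {b0,b3}: {b0} ∩ {b0,b1,b3} = {b0}; idom=b0
  b4: preds {b0,b2}: {b0} ∩ {b0,b2} = {b0}; idom=b0
  b5: preds {b1,b2,b3,b4}: {b0,b1} ∩ {b0,b2} ∩ {b0,b1,b3} ∩ {b0,b4} = {b0}; idom=b0

DF derivation:
  join b1 pred b0: · stop@b0
  join b1 pred b3: b3→b1 stop@b0
  join b4 pred b0: · stop@b0
  join b4 pred b2: b2 stop@b0
  join b5 pred b1: b1 stop@b0
  join b5 pred b2: b2 stop@b0
  join b5 pred b3: b3→b1 stop@b0
  join b5 pred b4: b4 stop@b0
  DF(b0)=∅
  DF(b1)={b1,b5}
  DF(b2)={b4,b5}
  DF(b3)={b1,b5}
  DF(b4)={b5}
  DF(b5)=∅

φ for i: defs {b0,b1,b2,b3}
  DF⁺ = {b1,b4,b5}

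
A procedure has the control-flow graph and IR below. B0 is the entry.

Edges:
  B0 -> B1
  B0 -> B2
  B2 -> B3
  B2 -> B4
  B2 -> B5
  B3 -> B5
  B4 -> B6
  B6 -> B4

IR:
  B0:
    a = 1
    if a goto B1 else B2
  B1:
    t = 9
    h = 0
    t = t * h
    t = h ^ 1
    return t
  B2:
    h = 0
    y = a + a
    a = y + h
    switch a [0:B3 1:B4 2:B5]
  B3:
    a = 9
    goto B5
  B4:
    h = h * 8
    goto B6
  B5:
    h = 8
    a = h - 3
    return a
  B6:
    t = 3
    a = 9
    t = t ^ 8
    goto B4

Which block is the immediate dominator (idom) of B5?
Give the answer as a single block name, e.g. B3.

idom tree: B1←B0 B2←B0 B3←B2 B4←B2 B5←B2 B6←B4
Join-block Dom:
  B4: preds {B2,B6}: {B0,B2} ∩ {B0,B2,B4,B6} = {B0,B2}; idom=B2
  B5: preds {B2,B3}: {B0,B2} ∩ {B0,B2,B3} = {B0,B2}; idom=B2

idom(B5) = B2

Answer: B2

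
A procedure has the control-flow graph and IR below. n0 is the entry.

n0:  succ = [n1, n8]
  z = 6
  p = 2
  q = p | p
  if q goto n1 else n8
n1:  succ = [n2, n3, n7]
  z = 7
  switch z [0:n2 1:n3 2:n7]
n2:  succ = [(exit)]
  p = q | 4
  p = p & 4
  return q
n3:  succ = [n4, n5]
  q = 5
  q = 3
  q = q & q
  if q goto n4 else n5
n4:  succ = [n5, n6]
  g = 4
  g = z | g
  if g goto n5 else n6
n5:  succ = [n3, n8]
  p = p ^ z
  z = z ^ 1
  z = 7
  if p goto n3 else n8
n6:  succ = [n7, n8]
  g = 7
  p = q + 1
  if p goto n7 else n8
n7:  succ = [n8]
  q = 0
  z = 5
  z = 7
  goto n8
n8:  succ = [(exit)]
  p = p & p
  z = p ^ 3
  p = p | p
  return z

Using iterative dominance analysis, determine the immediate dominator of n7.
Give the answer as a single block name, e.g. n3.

idom tree: n1←n0 n2←n1 n3←n1 n4←n3 n5←n3 n6←n4 n7←n1 n8←n0
Dom∩ at merges:
  n3: preds {n1,n5}: {n0,n1} ∩ {n0,n1,n3,n5} = {n0,n1}; idom=n1
  n5: preds {n3,n4}: {n0,n1,n3} ∩ {n0,n1,n3,n4} = {n0,n1,n3}; idom=n3
  n7: preds {n1,n6}: {n0,n1} ∩ {n0,n1,n3,n4,n6} = {n0,n1}; idom=n1
  n8: preds {n0,n5,n6,n7}: {n0} ∩ {n0,n1,n3,n5} ∩ {n0,n1,n3,n4,n6} ∩ {n0,n1,n7} = {n0}; idom=n0

idom(n7) = n1

Answer: n1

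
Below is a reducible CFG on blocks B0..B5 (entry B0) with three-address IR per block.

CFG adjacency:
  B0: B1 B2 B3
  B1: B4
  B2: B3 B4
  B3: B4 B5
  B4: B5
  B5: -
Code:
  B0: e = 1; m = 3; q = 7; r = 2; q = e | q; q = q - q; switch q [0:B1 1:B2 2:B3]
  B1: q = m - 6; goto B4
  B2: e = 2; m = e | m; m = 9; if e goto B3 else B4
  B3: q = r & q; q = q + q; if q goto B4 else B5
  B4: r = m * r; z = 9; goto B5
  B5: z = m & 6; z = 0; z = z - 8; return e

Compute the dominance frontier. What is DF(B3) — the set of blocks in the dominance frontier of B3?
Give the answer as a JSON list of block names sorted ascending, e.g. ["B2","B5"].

Answer: ["B4", "B5"]

Analysis:
idom tree: B1←B0 B2←B0 B3←B0 B4←B0 B5←B0
Dom∩ at merges:
  B3: preds {B0,B2}: {B0} ∩ {B0,B2} = {B0}; idom=B0
  B4: preds {B1,B2,B3}: {B0,B1} ∩ {B0,B2} ∩ {B0,B3} = {B0}; idom=B0
  B5: preds {B3,B4}: {B0,B3} ∩ {B0,B4} = {B0}; idom=B0

Frontier:
  B3←B0: walk · to B0
  B3←B2: walk B2 to B0
  B4←B1: walk B1 to B0
  B4←B2: walk B2 to B0
  B4←B3: walk B3 to B0
  B5←B3: walk B3 to B0
  B5←B4: walk B4 to B0
  DF(B0)=∅
  DF(B1)={B4}
  DF(B2)={B3,B4}
  DF(B3)={B4,B5}
  DF(B4)={B5}
  DF(B5)=∅

DF(B3) = ["B4", "B5"]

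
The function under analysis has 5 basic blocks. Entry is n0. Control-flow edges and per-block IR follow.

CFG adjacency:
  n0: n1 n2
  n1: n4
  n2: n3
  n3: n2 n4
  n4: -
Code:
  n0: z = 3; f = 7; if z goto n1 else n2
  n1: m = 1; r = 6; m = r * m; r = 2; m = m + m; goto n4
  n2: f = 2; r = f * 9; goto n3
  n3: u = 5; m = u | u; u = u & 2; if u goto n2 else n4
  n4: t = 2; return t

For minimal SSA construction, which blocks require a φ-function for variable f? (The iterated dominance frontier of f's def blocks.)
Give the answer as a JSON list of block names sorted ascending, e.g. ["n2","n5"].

Answer: ["n2", "n4"]

Derivation:
idom tree: n1←n0 n2←n0 n3←n2 n4←n0
Join-block Dom:
  n2: preds {n0,n3}: {n0} ∩ {n0,n2,n3} = {n0}; idom=n0
  n4: preds {n1,n3}: {n0,n1} ∩ {n0,n2,n3} = {n0}; idom=n0

DF derivation:
  n2←n0: walk · to n0
  n2←n3: walk n3→n2 to n0
  n4←n1: walk n1 to n0
  n4←n3: walk n3→n2 to n0
  n0: DF=∅
  n1: DF={n4}
  n2: DF={n2,n4}
  n3: DF={n2,n4}
  n4: DF=∅

φ for f: defs {n0,n2}
  DF⁺ = {n2,n4}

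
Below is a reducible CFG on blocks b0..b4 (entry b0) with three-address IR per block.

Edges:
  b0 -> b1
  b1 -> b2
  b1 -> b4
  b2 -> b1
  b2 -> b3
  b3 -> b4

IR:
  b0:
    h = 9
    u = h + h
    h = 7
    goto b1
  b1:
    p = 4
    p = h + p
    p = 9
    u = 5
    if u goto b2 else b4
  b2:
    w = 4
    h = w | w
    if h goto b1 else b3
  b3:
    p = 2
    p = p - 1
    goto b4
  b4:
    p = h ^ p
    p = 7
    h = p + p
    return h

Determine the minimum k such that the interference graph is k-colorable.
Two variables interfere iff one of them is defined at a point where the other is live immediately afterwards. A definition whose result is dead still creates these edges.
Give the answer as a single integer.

Answer: 3

Working:
Block summaries:
  b0: {h,u} / ∅
  b1: {p,u} / {h}
  b2: {h,w} / ∅
  b3: {p} / ∅
  b4: {h,p} / {h,p}

Liveness:
  b0: in=∅ out={h}
  b1: in={h} out={h,p}
  b2: in=∅ out={h}
  b3: in={h} out={h,p}
  b4: in={h,p} out=∅

Conflict graph:
  h↔{p,u}
  p↔{h,u}
  u↔{h,p}
  w↔∅

Registers:
  clique {h,p,u} ⇒ need ≥ 3
  3-colouring: r0={h,w}  r1={p}  r2={u}
  χ = 3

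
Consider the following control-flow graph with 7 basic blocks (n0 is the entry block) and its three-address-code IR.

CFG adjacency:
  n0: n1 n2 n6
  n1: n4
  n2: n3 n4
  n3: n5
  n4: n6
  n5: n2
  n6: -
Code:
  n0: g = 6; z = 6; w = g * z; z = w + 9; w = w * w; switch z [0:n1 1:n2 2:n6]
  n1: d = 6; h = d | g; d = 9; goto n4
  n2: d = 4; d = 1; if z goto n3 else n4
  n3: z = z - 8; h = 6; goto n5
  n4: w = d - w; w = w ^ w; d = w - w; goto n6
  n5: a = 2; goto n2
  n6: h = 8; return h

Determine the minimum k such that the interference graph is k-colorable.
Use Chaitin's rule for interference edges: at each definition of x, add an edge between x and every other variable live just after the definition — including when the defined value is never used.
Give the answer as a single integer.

def/use:
  n0: def={g,w,z} ue=∅
  n1: def={d,h} ue={g}
  n2: def={d} ue={z}
  n3: def={h,z} ue={z}
  n4: def={d,w} ue={d,w}
  n5: def={a} ue=∅
  n6: def={h} ue=∅

Live sets:
  n0: in=∅ out={g,w,z}
  n1: in={g,w} out={d,w}
  n2: in={w,z} out={d,w,z}
  n3: in={w,z} out={w,z}
  n4: in={d,w} out=∅
  n5: in={w,z} out={w,z}
  n6: in=∅ out=∅

Interference:
  a — {w,z}
  d — {g,w,z}
  g — {d,w,z}
  h — {w,z}
  w — {a,d,g,h,z}
  z — {a,d,g,h,w}

Registers:
  {d,g,w,z} pairwise interfere (4-clique) ⇒ χ ≥ 4
  assign a→R2 d→R2 g→R3 h→R2 w→R0 z→R1 — no edge inside a register ⇒ χ ≤ 4
  χ = 4

Answer: 4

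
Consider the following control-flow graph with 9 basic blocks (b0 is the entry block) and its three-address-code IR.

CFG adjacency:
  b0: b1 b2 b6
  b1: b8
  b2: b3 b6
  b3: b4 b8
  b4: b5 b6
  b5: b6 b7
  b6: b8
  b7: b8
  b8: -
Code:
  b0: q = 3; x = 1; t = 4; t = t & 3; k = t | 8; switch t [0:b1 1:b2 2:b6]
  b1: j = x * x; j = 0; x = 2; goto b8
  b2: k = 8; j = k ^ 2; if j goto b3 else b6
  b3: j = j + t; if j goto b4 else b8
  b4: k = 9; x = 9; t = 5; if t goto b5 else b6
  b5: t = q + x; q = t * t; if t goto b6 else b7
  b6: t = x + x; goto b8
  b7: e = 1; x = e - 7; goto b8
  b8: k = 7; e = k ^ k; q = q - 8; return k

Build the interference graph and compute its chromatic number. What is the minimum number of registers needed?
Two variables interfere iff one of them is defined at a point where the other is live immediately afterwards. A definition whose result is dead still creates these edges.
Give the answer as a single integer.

Block summaries:
  b0: {k,q,t,x} / ∅
  b1: {j,x} / {x}
  b2: {j,k} / ∅
  b3: {j} / {j,t}
  b4: {k,t,x} / ∅
  b5: {q,t} / {q,x}
  b6: {t} / {x}
  b7: {e,x} / ∅
  b8: {e,k,q} / {q}

Liveness:
  b0 li=∅ lo={q,t,x}
  b1 li={q,x} lo={q}
  b2 li={q,t,x} lo={j,q,t,x}
  b3 li={j,q,t} lo={q}
  b4 li={q} lo={q,x}
  b5 li={q,x} lo={q,x}
  b6 li={q,x} lo={q}
  b7 li={q} lo={q}
  b8 li={q} lo=∅

Interfere edges:
  e↔{k,q}
  j↔{q,t,x}
  k↔{e,q,t,x}
  q↔{e,j,k,t,x}
  t↔{j,k,q,x}
  x↔{j,k,q,t}

Registers:
  {j,q,t,x} pairwise interfere (4-clique) ⇒ χ ≥ 4
  4-colouring: R0={q}  R1={j,k}  R2={e,t}  R3={x}
  χ = 4

Answer: 4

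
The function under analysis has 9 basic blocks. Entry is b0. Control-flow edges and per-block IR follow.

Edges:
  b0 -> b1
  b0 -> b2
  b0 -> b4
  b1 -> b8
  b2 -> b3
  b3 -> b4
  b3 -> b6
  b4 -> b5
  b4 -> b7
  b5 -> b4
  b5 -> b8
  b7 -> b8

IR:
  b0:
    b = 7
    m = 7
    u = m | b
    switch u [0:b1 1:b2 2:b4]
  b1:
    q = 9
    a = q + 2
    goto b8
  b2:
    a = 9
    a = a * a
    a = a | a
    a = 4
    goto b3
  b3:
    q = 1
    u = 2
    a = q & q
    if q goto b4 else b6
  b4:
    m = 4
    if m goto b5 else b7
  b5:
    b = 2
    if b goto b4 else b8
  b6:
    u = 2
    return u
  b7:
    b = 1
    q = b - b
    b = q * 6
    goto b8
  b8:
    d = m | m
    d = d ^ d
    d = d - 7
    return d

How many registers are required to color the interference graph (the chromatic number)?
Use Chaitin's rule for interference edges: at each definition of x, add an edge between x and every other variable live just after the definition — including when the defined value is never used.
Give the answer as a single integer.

Per-block:
  b0: {b,m,u} / ∅
  b1: {a,q} / ∅
  b2: {a} / ∅
  b3: {a,q,u} / ∅
  b4: {m} / ∅
  b5: {b} / ∅
  b6: {u} / ∅
  b7: {b,q} / ∅
  b8: {d} / {m}

Live sets:
  live b0: ∅→{m}
  live b1: {m}→{m}
  live b2: ∅→∅
  live b3: ∅→∅
  live b4: ∅→{m}
  live b5: {m}→{m}
  live b6: ∅→∅
  live b7: {m}→{m}
  live b8: {m}→∅

Conflict graph:
  a: {m,q}
  b: {m}
  d: ∅
  m: {a,b,q,u}
  q: {a,m,u}
  u: {m,q}

Chromatic number:
  clique {a,m,q} ⇒ need ≥ 3
  3-colouring: R0={d,m}  R1={b,q}  R2={a,u}
  χ = 3

Answer: 3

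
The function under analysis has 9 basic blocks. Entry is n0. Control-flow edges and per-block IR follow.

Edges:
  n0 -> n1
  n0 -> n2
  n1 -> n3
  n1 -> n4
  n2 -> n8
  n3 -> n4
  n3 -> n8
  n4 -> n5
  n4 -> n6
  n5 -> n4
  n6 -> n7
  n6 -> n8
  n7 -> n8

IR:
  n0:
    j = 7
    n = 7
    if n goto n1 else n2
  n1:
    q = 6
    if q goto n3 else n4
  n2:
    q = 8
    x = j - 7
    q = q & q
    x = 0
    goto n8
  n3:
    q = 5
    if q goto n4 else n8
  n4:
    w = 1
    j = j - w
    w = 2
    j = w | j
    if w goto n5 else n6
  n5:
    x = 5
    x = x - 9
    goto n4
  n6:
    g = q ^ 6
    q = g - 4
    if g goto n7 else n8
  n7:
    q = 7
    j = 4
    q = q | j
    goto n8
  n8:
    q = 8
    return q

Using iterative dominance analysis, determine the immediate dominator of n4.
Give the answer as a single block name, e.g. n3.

idom tree: n1←n0 n2←n0 n3←n1 n4←n1 n5←n4 n6←n4 n7←n6 n8←n0
Dom at joins:
  n4: preds {n1,n3,n5}: {n0,n1} ∩ {n0,n1,n3} ∩ {n0,n1,n4,n5} = {n0,n1}; idom=n1
  n8: preds {n2,n3,n6,n7}: {n0,n2} ∩ {n0,n1,n3} ∩ {n0,n1,n4,n6} ∩ {n0,n1,n4,n6,n7} = {n0}; idom=n0

idom(n4) = n1

Answer: n1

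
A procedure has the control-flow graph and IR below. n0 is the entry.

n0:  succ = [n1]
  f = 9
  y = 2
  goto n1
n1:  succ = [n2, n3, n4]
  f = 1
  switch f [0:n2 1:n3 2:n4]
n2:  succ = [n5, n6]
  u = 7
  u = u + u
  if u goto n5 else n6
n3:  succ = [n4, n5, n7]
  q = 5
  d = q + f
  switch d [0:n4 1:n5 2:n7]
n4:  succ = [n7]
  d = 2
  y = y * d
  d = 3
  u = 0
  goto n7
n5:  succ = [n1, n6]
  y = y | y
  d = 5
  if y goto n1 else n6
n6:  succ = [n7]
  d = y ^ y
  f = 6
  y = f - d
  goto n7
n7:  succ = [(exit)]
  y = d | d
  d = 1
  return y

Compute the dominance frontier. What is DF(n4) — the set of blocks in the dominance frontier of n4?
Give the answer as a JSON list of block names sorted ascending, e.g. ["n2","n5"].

idom tree: n1←n0 n2←n1 n3←n1 n4←n1 n5←n1 n6←n1 n7←n1
Dom at joins:
  n1: preds {n0,n5}: {n0} ∩ {n0,n1,n5} = {n0}; idom=n0
  n4: preds {n1,n3}: {n0,n1} ∩ {n0,n1,n3} = {n0,n1}; idom=n1
  n5: preds {n2,n3}: {n0,n1,n2} ∩ {n0,n1,n3} = {n0,n1}; idom=n1
  n6: preds {n2,n5}: {n0,n1,n2} ∩ {n0,n1,n5} = {n0,n1}; idom=n1
  n7: preds {n3,n4,n6}: {n0,n1,n3} ∩ {n0,n1,n4} ∩ {n0,n1,n6} = {n0,n1}; idom=n1

DF derivation:
  join n1 pred n0: · stop@n0
  join n1 pred n5: n5→n1 stop@n0
  join n4 pred n1: · stop@n1
  join n4 pred n3: n3 stop@n1
  join n5 pred n2: n2 stop@n1
  join n5 pred n3: n3 stop@n1
  join n6 pred n2: n2 stop@n1
  join n6 pred n5: n5 stop@n1
  join n7 pred n3: n3 stop@n1
  join n7 pred n4: n4 stop@n1
  join n7 pred n6: n6 stop@n1
  n0: DF=∅
  n1: DF={n1}
  n2: DF={n5,n6}
  n3: DF={n4,n5,n7}
  n4: DF={n7}
  n5: DF={n1,n6}
  n6: DF={n7}
  n7: DF=∅

DF(n4) = ["n7"]

Answer: ["n7"]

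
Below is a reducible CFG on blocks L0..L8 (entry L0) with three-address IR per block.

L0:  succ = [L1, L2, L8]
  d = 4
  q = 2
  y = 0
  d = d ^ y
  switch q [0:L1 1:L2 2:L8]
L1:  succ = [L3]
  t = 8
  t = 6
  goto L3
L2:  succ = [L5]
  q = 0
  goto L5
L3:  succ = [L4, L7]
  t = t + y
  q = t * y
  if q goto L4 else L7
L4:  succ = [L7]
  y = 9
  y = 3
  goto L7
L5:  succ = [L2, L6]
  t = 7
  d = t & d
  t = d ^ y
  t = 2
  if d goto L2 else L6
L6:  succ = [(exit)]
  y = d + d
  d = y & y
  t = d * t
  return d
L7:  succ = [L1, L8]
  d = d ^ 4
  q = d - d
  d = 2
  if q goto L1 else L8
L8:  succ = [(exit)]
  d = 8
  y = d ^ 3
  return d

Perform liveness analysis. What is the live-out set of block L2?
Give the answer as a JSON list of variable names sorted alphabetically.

Answer: ["d", "y"]

Working:
Block summaries:
  L0: def={d,q,y} ue=∅
  L1: def={t} ue=∅
  L2: def={q} ue=∅
  L3: def={q,t} ue={t,y}
  L4: def={y} ue=∅
  L5: def={d,t} ue={d,y}
  L6: def={d,t,y} ue={d,t}
  L7: def={d,q} ue={d}
  L8: def={d,y} ue=∅

Backward fixpoint:
  L0: in=∅ out={d,y}
  L1: in={d,y} out={d,t,y}
  L2: in={d,y} out={d,y}
  L3: in={d,t,y} out={d,y}
  L4: in={d} out={d,y}
  L5: in={d,y} out={d,t,y}
  L6: in={d,t} out=∅
  L7: in={d,y} out={d,y}
  L8: in=∅ out=∅

live-out(L2) = ["d", "y"]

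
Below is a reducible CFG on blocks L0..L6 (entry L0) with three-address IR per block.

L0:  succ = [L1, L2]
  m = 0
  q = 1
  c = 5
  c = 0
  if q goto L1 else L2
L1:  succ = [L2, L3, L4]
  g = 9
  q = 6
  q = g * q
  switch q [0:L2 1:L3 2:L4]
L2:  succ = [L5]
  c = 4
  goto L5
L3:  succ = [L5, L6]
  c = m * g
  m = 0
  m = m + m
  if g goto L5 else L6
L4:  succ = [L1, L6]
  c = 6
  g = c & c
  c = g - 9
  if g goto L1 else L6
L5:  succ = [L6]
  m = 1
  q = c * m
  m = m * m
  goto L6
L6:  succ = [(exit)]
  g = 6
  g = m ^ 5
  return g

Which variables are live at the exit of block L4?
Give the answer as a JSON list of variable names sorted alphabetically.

Per-block:
  L0: def={c,m,q} ue=∅
  L1: def={g,q} ue=∅
  L2: def={c} ue=∅
  L3: def={c,m} ue={g,m}
  L4: def={c,g} ue=∅
  L5: def={m,q} ue={c}
  L6: def={g} ue={m}

Backward fixpoint:
  live L0: ∅→{m}
  live L1: {m}→{g,m}
  live L2: ∅→{c}
  live L3: {g,m}→{c,m}
  live L4: {m}→{m}
  live L5: {c}→{m}
  live L6: {m}→∅

live-out(L4) = ["m"]

Answer: ["m"]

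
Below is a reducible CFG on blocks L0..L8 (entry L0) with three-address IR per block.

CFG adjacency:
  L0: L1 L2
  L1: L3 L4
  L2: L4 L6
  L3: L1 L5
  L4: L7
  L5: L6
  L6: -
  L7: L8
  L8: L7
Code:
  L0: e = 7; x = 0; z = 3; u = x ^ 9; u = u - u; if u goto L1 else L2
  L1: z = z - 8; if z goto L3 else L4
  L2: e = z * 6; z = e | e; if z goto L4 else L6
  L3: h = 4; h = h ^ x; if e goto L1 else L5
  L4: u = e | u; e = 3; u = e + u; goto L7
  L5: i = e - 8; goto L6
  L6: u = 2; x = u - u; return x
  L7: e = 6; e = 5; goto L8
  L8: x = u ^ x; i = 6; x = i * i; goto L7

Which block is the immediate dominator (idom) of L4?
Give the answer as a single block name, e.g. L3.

Answer: L0

Working:
idom tree: L1←L0 L2←L0 L3←L1 L4←L0 L5←L3 L6←L0 L7←L4 L8←L7
Join-block Dom:
  L1: preds {L0,L3}: {L0} ∩ {L0,L1,L3} = {L0}; idom=L0
  L4: preds {L1,L2}: {L0,L1} ∩ {L0,L2} = {L0}; idom=L0
  L6: preds {L2,L5}: {L0,L2} ∩ {L0,L1,L3,L5} = {L0}; idom=L0
  L7: preds {L4,L8}: {L0,L4} ∩ {L0,L4,L7,L8} = {L0,L4}; idom=L4

idom(L4) = L0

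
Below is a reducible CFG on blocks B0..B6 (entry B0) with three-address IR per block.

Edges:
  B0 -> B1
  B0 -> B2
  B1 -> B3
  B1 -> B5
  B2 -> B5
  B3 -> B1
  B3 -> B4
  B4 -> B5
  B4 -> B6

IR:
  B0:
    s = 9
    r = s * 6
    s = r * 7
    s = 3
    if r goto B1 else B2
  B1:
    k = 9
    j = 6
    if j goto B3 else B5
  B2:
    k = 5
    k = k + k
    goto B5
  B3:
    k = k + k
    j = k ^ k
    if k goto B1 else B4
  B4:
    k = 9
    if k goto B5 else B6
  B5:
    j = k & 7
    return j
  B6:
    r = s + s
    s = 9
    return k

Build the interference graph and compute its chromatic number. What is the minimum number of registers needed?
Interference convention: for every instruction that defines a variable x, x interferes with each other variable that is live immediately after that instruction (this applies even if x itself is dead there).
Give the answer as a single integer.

Answer: 3

Derivation:
Block summaries:
  B0: def={r,s} ue=∅
  B1: def={j,k} ue=∅
  B2: def={k} ue=∅
  B3: def={j,k} ue={k}
  B4: def={k} ue=∅
  B5: def={j} ue={k}
  B6: def={r,s} ue={k,s}

Backward fixpoint:
  live B0: ∅→{s}
  live B1: {s}→{k,s}
  live B2: ∅→{k}
  live B3: {k,s}→{s}
  live B4: {s}→{k,s}
  live B5: {k}→∅
  live B6: {k,s}→∅

Interference:
  j↔{k,s}
  k↔{j,r,s}
  r↔{k,s}
  s↔{j,k,r}

Chromatic number:
  {j,k,s} pairwise interfere (3-clique) ⇒ χ ≥ 3
  assign j→R2 k→R0 r→R2 s→R1 — no edge inside a register ⇒ χ ≤ 3
  χ = 3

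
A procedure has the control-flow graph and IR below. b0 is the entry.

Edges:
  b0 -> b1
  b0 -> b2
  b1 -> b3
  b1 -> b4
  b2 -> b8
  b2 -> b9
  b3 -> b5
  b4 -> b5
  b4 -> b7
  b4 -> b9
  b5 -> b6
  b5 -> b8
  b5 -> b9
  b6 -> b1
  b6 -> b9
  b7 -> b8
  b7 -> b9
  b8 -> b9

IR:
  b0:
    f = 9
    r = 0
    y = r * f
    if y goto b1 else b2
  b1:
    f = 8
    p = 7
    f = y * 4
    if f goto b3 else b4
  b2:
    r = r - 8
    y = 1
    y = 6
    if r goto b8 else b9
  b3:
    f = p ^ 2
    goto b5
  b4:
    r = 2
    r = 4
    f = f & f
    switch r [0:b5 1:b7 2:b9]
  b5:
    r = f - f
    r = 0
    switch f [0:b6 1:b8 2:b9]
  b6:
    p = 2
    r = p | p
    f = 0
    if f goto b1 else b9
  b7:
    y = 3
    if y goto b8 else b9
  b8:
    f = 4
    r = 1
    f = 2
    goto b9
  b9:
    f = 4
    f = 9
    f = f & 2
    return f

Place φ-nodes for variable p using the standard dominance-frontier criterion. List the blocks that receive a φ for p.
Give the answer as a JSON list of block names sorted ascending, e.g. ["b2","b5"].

idom tree: b1←b0 b2←b0 b3←b1 b4←b1 b5←b1 b6←b5 b7←b4 b8←b0 b9←b0
Dom at joins:
  b1: preds {b0,b6}: {b0} ∩ {b0,b1,b5,b6} = {b0}; idom=b0
  b5: preds {b3,b4}: {b0,b1,b3} ∩ {b0,b1,b4} = {b0,b1}; idom=b1
  b8: preds {b2,b5,b7}: {b0,b2} ∩ {b0,b1,b5} ∩ {b0,b1,b4,b7} = {b0}; idom=b0
  b9: preds {b2,b4,b5,b6,b7,b8}: {b0,b2} ∩ {b0,b1,b4} ∩ {b0,b1,b5} ∩ {b0,b1,b5,b6} ∩ {b0,b1,b4,b7} ∩ {b0,b8} = {b0}; idom=b0

Frontier:
  join b1 pred b0: · stop@b0
  join b1 pred b6: b6→b5→b1 stop@b0
  join b5 pred b3: b3 stop@b1
  join b5 pred b4: b4 stop@b1
  join b8 pred b2: b2 stop@b0
  join b8 pred b5: b5→b1 stop@b0
  join b8 pred b7: b7→b4→b1 stop@b0
  join b9 pred b2: b2 stop@b0
  join b9 pred b4: b4→b1 stop@b0
  join b9 pred b5: b5→b1 stop@b0
  join b9 pred b6: b6→b5→b1 stop@b0
  join b9 pred b7: b7→b4→b1 stop@b0
  join b9 pred b8: b8 stop@b0
  DF(b0)=∅
  DF(b1)={b1,b8,b9}
  DF(b2)={b8,b9}
  DF(b3)={b5}
  DF(b4)={b5,b8,b9}
  DF(b5)={b1,b8,b9}
  DF(b6)={b1,b9}
  DF(b7)={b8,b9}
  DF(b8)={b9}
  DF(b9)=∅

φ for p: defs {b1,b6}
  DF⁺ = {b1,b8,b9}

Answer: ["b1", "b8", "b9"]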